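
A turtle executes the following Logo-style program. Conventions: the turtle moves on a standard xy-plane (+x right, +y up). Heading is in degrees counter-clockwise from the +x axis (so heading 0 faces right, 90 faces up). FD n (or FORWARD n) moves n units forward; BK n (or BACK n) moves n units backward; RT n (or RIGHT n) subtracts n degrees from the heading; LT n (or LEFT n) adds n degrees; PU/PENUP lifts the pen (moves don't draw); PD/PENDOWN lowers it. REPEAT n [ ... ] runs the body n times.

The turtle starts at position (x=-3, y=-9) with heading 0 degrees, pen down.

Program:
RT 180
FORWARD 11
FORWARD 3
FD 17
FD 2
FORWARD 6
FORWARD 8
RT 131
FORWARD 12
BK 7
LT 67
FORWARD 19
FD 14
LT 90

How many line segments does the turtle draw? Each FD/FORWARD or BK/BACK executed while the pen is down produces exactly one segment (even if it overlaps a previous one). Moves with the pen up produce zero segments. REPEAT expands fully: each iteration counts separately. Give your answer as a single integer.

Executing turtle program step by step:
Start: pos=(-3,-9), heading=0, pen down
RT 180: heading 0 -> 180
FD 11: (-3,-9) -> (-14,-9) [heading=180, draw]
FD 3: (-14,-9) -> (-17,-9) [heading=180, draw]
FD 17: (-17,-9) -> (-34,-9) [heading=180, draw]
FD 2: (-34,-9) -> (-36,-9) [heading=180, draw]
FD 6: (-36,-9) -> (-42,-9) [heading=180, draw]
FD 8: (-42,-9) -> (-50,-9) [heading=180, draw]
RT 131: heading 180 -> 49
FD 12: (-50,-9) -> (-42.127,0.057) [heading=49, draw]
BK 7: (-42.127,0.057) -> (-46.72,-5.226) [heading=49, draw]
LT 67: heading 49 -> 116
FD 19: (-46.72,-5.226) -> (-55.049,11.851) [heading=116, draw]
FD 14: (-55.049,11.851) -> (-61.186,24.434) [heading=116, draw]
LT 90: heading 116 -> 206
Final: pos=(-61.186,24.434), heading=206, 10 segment(s) drawn
Segments drawn: 10

Answer: 10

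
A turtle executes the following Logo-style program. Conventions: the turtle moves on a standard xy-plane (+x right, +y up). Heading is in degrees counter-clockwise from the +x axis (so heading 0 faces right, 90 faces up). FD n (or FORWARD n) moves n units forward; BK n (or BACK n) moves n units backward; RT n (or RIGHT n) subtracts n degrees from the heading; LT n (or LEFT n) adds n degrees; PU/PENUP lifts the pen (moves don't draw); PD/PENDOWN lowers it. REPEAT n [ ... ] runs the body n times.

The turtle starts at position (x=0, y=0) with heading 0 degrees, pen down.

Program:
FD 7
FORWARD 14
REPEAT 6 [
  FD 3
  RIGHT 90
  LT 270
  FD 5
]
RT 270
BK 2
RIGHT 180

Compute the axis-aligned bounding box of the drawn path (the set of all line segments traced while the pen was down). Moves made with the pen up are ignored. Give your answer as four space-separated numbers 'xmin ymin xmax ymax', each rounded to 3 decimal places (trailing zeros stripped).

Executing turtle program step by step:
Start: pos=(0,0), heading=0, pen down
FD 7: (0,0) -> (7,0) [heading=0, draw]
FD 14: (7,0) -> (21,0) [heading=0, draw]
REPEAT 6 [
  -- iteration 1/6 --
  FD 3: (21,0) -> (24,0) [heading=0, draw]
  RT 90: heading 0 -> 270
  LT 270: heading 270 -> 180
  FD 5: (24,0) -> (19,0) [heading=180, draw]
  -- iteration 2/6 --
  FD 3: (19,0) -> (16,0) [heading=180, draw]
  RT 90: heading 180 -> 90
  LT 270: heading 90 -> 0
  FD 5: (16,0) -> (21,0) [heading=0, draw]
  -- iteration 3/6 --
  FD 3: (21,0) -> (24,0) [heading=0, draw]
  RT 90: heading 0 -> 270
  LT 270: heading 270 -> 180
  FD 5: (24,0) -> (19,0) [heading=180, draw]
  -- iteration 4/6 --
  FD 3: (19,0) -> (16,0) [heading=180, draw]
  RT 90: heading 180 -> 90
  LT 270: heading 90 -> 0
  FD 5: (16,0) -> (21,0) [heading=0, draw]
  -- iteration 5/6 --
  FD 3: (21,0) -> (24,0) [heading=0, draw]
  RT 90: heading 0 -> 270
  LT 270: heading 270 -> 180
  FD 5: (24,0) -> (19,0) [heading=180, draw]
  -- iteration 6/6 --
  FD 3: (19,0) -> (16,0) [heading=180, draw]
  RT 90: heading 180 -> 90
  LT 270: heading 90 -> 0
  FD 5: (16,0) -> (21,0) [heading=0, draw]
]
RT 270: heading 0 -> 90
BK 2: (21,0) -> (21,-2) [heading=90, draw]
RT 180: heading 90 -> 270
Final: pos=(21,-2), heading=270, 15 segment(s) drawn

Segment endpoints: x in {0, 7, 16, 19, 21, 24}, y in {-2, 0, 0, 0, 0, 0, 0, 0, 0, 0, 0, 0, 0}
xmin=0, ymin=-2, xmax=24, ymax=0

Answer: 0 -2 24 0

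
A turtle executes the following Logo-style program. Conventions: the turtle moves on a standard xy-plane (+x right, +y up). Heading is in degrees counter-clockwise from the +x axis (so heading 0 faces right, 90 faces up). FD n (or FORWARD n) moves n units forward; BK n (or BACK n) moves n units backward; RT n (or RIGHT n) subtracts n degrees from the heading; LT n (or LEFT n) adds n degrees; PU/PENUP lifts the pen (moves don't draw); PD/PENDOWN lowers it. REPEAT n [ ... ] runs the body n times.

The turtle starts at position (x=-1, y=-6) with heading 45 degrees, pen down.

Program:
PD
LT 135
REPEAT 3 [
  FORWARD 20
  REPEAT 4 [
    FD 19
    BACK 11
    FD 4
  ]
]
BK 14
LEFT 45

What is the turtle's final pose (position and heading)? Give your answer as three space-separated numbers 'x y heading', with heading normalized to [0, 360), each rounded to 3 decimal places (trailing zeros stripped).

Answer: -191 -6 225

Derivation:
Executing turtle program step by step:
Start: pos=(-1,-6), heading=45, pen down
PD: pen down
LT 135: heading 45 -> 180
REPEAT 3 [
  -- iteration 1/3 --
  FD 20: (-1,-6) -> (-21,-6) [heading=180, draw]
  REPEAT 4 [
    -- iteration 1/4 --
    FD 19: (-21,-6) -> (-40,-6) [heading=180, draw]
    BK 11: (-40,-6) -> (-29,-6) [heading=180, draw]
    FD 4: (-29,-6) -> (-33,-6) [heading=180, draw]
    -- iteration 2/4 --
    FD 19: (-33,-6) -> (-52,-6) [heading=180, draw]
    BK 11: (-52,-6) -> (-41,-6) [heading=180, draw]
    FD 4: (-41,-6) -> (-45,-6) [heading=180, draw]
    -- iteration 3/4 --
    FD 19: (-45,-6) -> (-64,-6) [heading=180, draw]
    BK 11: (-64,-6) -> (-53,-6) [heading=180, draw]
    FD 4: (-53,-6) -> (-57,-6) [heading=180, draw]
    -- iteration 4/4 --
    FD 19: (-57,-6) -> (-76,-6) [heading=180, draw]
    BK 11: (-76,-6) -> (-65,-6) [heading=180, draw]
    FD 4: (-65,-6) -> (-69,-6) [heading=180, draw]
  ]
  -- iteration 2/3 --
  FD 20: (-69,-6) -> (-89,-6) [heading=180, draw]
  REPEAT 4 [
    -- iteration 1/4 --
    FD 19: (-89,-6) -> (-108,-6) [heading=180, draw]
    BK 11: (-108,-6) -> (-97,-6) [heading=180, draw]
    FD 4: (-97,-6) -> (-101,-6) [heading=180, draw]
    -- iteration 2/4 --
    FD 19: (-101,-6) -> (-120,-6) [heading=180, draw]
    BK 11: (-120,-6) -> (-109,-6) [heading=180, draw]
    FD 4: (-109,-6) -> (-113,-6) [heading=180, draw]
    -- iteration 3/4 --
    FD 19: (-113,-6) -> (-132,-6) [heading=180, draw]
    BK 11: (-132,-6) -> (-121,-6) [heading=180, draw]
    FD 4: (-121,-6) -> (-125,-6) [heading=180, draw]
    -- iteration 4/4 --
    FD 19: (-125,-6) -> (-144,-6) [heading=180, draw]
    BK 11: (-144,-6) -> (-133,-6) [heading=180, draw]
    FD 4: (-133,-6) -> (-137,-6) [heading=180, draw]
  ]
  -- iteration 3/3 --
  FD 20: (-137,-6) -> (-157,-6) [heading=180, draw]
  REPEAT 4 [
    -- iteration 1/4 --
    FD 19: (-157,-6) -> (-176,-6) [heading=180, draw]
    BK 11: (-176,-6) -> (-165,-6) [heading=180, draw]
    FD 4: (-165,-6) -> (-169,-6) [heading=180, draw]
    -- iteration 2/4 --
    FD 19: (-169,-6) -> (-188,-6) [heading=180, draw]
    BK 11: (-188,-6) -> (-177,-6) [heading=180, draw]
    FD 4: (-177,-6) -> (-181,-6) [heading=180, draw]
    -- iteration 3/4 --
    FD 19: (-181,-6) -> (-200,-6) [heading=180, draw]
    BK 11: (-200,-6) -> (-189,-6) [heading=180, draw]
    FD 4: (-189,-6) -> (-193,-6) [heading=180, draw]
    -- iteration 4/4 --
    FD 19: (-193,-6) -> (-212,-6) [heading=180, draw]
    BK 11: (-212,-6) -> (-201,-6) [heading=180, draw]
    FD 4: (-201,-6) -> (-205,-6) [heading=180, draw]
  ]
]
BK 14: (-205,-6) -> (-191,-6) [heading=180, draw]
LT 45: heading 180 -> 225
Final: pos=(-191,-6), heading=225, 40 segment(s) drawn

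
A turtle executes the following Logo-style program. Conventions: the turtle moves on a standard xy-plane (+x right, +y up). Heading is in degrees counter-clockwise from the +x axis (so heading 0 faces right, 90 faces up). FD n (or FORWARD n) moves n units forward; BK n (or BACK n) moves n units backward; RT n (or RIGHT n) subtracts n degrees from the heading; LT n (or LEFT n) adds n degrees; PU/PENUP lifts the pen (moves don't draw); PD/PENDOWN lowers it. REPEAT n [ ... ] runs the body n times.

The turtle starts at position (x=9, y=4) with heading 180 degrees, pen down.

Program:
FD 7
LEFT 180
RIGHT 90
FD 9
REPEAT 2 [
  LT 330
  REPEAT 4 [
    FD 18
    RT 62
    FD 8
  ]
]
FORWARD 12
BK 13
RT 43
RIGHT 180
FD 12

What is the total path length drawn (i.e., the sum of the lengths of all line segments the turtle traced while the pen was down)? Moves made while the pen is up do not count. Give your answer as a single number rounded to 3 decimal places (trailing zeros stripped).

Executing turtle program step by step:
Start: pos=(9,4), heading=180, pen down
FD 7: (9,4) -> (2,4) [heading=180, draw]
LT 180: heading 180 -> 0
RT 90: heading 0 -> 270
FD 9: (2,4) -> (2,-5) [heading=270, draw]
REPEAT 2 [
  -- iteration 1/2 --
  LT 330: heading 270 -> 240
  REPEAT 4 [
    -- iteration 1/4 --
    FD 18: (2,-5) -> (-7,-20.588) [heading=240, draw]
    RT 62: heading 240 -> 178
    FD 8: (-7,-20.588) -> (-14.995,-20.309) [heading=178, draw]
    -- iteration 2/4 --
    FD 18: (-14.995,-20.309) -> (-32.984,-19.681) [heading=178, draw]
    RT 62: heading 178 -> 116
    FD 8: (-32.984,-19.681) -> (-36.491,-12.491) [heading=116, draw]
    -- iteration 3/4 --
    FD 18: (-36.491,-12.491) -> (-44.382,3.688) [heading=116, draw]
    RT 62: heading 116 -> 54
    FD 8: (-44.382,3.688) -> (-39.68,10.16) [heading=54, draw]
    -- iteration 4/4 --
    FD 18: (-39.68,10.16) -> (-29.099,24.722) [heading=54, draw]
    RT 62: heading 54 -> 352
    FD 8: (-29.099,24.722) -> (-21.177,23.609) [heading=352, draw]
  ]
  -- iteration 2/2 --
  LT 330: heading 352 -> 322
  REPEAT 4 [
    -- iteration 1/4 --
    FD 18: (-21.177,23.609) -> (-6.993,12.527) [heading=322, draw]
    RT 62: heading 322 -> 260
    FD 8: (-6.993,12.527) -> (-8.382,4.648) [heading=260, draw]
    -- iteration 2/4 --
    FD 18: (-8.382,4.648) -> (-11.508,-13.078) [heading=260, draw]
    RT 62: heading 260 -> 198
    FD 8: (-11.508,-13.078) -> (-19.116,-15.55) [heading=198, draw]
    -- iteration 3/4 --
    FD 18: (-19.116,-15.55) -> (-36.235,-21.113) [heading=198, draw]
    RT 62: heading 198 -> 136
    FD 8: (-36.235,-21.113) -> (-41.99,-15.555) [heading=136, draw]
    -- iteration 4/4 --
    FD 18: (-41.99,-15.555) -> (-54.938,-3.052) [heading=136, draw]
    RT 62: heading 136 -> 74
    FD 8: (-54.938,-3.052) -> (-52.733,4.638) [heading=74, draw]
  ]
]
FD 12: (-52.733,4.638) -> (-49.425,16.174) [heading=74, draw]
BK 13: (-49.425,16.174) -> (-53.009,3.677) [heading=74, draw]
RT 43: heading 74 -> 31
RT 180: heading 31 -> 211
FD 12: (-53.009,3.677) -> (-63.295,-2.503) [heading=211, draw]
Final: pos=(-63.295,-2.503), heading=211, 21 segment(s) drawn

Segment lengths:
  seg 1: (9,4) -> (2,4), length = 7
  seg 2: (2,4) -> (2,-5), length = 9
  seg 3: (2,-5) -> (-7,-20.588), length = 18
  seg 4: (-7,-20.588) -> (-14.995,-20.309), length = 8
  seg 5: (-14.995,-20.309) -> (-32.984,-19.681), length = 18
  seg 6: (-32.984,-19.681) -> (-36.491,-12.491), length = 8
  seg 7: (-36.491,-12.491) -> (-44.382,3.688), length = 18
  seg 8: (-44.382,3.688) -> (-39.68,10.16), length = 8
  seg 9: (-39.68,10.16) -> (-29.099,24.722), length = 18
  seg 10: (-29.099,24.722) -> (-21.177,23.609), length = 8
  seg 11: (-21.177,23.609) -> (-6.993,12.527), length = 18
  seg 12: (-6.993,12.527) -> (-8.382,4.648), length = 8
  seg 13: (-8.382,4.648) -> (-11.508,-13.078), length = 18
  seg 14: (-11.508,-13.078) -> (-19.116,-15.55), length = 8
  seg 15: (-19.116,-15.55) -> (-36.235,-21.113), length = 18
  seg 16: (-36.235,-21.113) -> (-41.99,-15.555), length = 8
  seg 17: (-41.99,-15.555) -> (-54.938,-3.052), length = 18
  seg 18: (-54.938,-3.052) -> (-52.733,4.638), length = 8
  seg 19: (-52.733,4.638) -> (-49.425,16.174), length = 12
  seg 20: (-49.425,16.174) -> (-53.009,3.677), length = 13
  seg 21: (-53.009,3.677) -> (-63.295,-2.503), length = 12
Total = 261

Answer: 261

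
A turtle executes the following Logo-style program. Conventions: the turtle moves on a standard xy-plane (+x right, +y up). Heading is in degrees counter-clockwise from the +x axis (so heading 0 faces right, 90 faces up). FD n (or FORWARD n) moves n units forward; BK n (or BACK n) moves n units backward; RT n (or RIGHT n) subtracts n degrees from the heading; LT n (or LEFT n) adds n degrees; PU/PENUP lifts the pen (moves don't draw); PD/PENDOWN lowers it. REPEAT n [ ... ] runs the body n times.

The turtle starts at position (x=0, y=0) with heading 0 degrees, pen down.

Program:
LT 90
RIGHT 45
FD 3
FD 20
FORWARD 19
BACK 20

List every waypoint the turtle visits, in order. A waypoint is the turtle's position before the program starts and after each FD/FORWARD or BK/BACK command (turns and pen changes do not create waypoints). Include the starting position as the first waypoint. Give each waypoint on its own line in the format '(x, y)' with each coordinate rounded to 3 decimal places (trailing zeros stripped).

Executing turtle program step by step:
Start: pos=(0,0), heading=0, pen down
LT 90: heading 0 -> 90
RT 45: heading 90 -> 45
FD 3: (0,0) -> (2.121,2.121) [heading=45, draw]
FD 20: (2.121,2.121) -> (16.263,16.263) [heading=45, draw]
FD 19: (16.263,16.263) -> (29.698,29.698) [heading=45, draw]
BK 20: (29.698,29.698) -> (15.556,15.556) [heading=45, draw]
Final: pos=(15.556,15.556), heading=45, 4 segment(s) drawn
Waypoints (5 total):
(0, 0)
(2.121, 2.121)
(16.263, 16.263)
(29.698, 29.698)
(15.556, 15.556)

Answer: (0, 0)
(2.121, 2.121)
(16.263, 16.263)
(29.698, 29.698)
(15.556, 15.556)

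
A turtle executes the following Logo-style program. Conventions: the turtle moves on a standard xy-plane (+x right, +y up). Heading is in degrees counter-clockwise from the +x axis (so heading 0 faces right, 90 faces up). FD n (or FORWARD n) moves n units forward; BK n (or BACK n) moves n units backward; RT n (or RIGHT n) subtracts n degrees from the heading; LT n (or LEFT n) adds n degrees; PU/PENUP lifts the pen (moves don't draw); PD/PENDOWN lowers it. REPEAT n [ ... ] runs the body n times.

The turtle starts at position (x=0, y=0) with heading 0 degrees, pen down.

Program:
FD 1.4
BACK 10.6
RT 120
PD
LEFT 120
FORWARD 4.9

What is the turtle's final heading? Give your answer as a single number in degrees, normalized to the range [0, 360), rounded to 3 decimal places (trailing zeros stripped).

Executing turtle program step by step:
Start: pos=(0,0), heading=0, pen down
FD 1.4: (0,0) -> (1.4,0) [heading=0, draw]
BK 10.6: (1.4,0) -> (-9.2,0) [heading=0, draw]
RT 120: heading 0 -> 240
PD: pen down
LT 120: heading 240 -> 0
FD 4.9: (-9.2,0) -> (-4.3,0) [heading=0, draw]
Final: pos=(-4.3,0), heading=0, 3 segment(s) drawn

Answer: 0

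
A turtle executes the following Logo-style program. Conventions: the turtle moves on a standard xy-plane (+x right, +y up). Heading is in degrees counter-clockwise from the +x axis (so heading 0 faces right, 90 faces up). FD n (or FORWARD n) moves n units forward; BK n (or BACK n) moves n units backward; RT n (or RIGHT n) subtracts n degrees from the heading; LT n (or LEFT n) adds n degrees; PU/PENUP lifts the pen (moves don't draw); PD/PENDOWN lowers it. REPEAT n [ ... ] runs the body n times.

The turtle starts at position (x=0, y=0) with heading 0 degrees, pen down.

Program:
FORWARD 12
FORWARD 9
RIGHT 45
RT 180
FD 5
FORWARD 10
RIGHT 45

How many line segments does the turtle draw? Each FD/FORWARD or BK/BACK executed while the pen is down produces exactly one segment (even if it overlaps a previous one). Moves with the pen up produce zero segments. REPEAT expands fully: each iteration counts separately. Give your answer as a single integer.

Executing turtle program step by step:
Start: pos=(0,0), heading=0, pen down
FD 12: (0,0) -> (12,0) [heading=0, draw]
FD 9: (12,0) -> (21,0) [heading=0, draw]
RT 45: heading 0 -> 315
RT 180: heading 315 -> 135
FD 5: (21,0) -> (17.464,3.536) [heading=135, draw]
FD 10: (17.464,3.536) -> (10.393,10.607) [heading=135, draw]
RT 45: heading 135 -> 90
Final: pos=(10.393,10.607), heading=90, 4 segment(s) drawn
Segments drawn: 4

Answer: 4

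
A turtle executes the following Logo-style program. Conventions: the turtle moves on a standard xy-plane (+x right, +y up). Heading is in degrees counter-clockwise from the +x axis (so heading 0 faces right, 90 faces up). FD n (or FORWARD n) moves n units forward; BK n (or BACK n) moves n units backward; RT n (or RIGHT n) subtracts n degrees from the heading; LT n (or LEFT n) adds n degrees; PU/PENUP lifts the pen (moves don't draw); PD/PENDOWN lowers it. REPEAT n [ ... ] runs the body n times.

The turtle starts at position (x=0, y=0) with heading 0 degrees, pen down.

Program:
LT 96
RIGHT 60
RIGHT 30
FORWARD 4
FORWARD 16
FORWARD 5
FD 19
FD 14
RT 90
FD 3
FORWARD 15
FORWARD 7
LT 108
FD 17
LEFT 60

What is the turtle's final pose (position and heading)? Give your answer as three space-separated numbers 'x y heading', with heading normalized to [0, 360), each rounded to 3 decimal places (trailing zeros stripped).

Answer: 75.826 -11.886 84

Derivation:
Executing turtle program step by step:
Start: pos=(0,0), heading=0, pen down
LT 96: heading 0 -> 96
RT 60: heading 96 -> 36
RT 30: heading 36 -> 6
FD 4: (0,0) -> (3.978,0.418) [heading=6, draw]
FD 16: (3.978,0.418) -> (19.89,2.091) [heading=6, draw]
FD 5: (19.89,2.091) -> (24.863,2.613) [heading=6, draw]
FD 19: (24.863,2.613) -> (43.759,4.599) [heading=6, draw]
FD 14: (43.759,4.599) -> (57.682,6.063) [heading=6, draw]
RT 90: heading 6 -> 276
FD 3: (57.682,6.063) -> (57.996,3.079) [heading=276, draw]
FD 15: (57.996,3.079) -> (59.564,-11.839) [heading=276, draw]
FD 7: (59.564,-11.839) -> (60.295,-18.8) [heading=276, draw]
LT 108: heading 276 -> 24
FD 17: (60.295,-18.8) -> (75.826,-11.886) [heading=24, draw]
LT 60: heading 24 -> 84
Final: pos=(75.826,-11.886), heading=84, 9 segment(s) drawn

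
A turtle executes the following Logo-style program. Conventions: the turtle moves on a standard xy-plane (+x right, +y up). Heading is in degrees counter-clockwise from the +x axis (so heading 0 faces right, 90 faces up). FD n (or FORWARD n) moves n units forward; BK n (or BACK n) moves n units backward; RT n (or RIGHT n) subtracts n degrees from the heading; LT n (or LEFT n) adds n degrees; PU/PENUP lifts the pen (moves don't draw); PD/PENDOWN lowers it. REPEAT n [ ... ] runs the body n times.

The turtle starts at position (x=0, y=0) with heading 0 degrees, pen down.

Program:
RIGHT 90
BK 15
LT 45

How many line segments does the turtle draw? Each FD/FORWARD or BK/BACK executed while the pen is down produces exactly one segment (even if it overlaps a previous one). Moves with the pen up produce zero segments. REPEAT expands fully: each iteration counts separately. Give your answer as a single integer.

Answer: 1

Derivation:
Executing turtle program step by step:
Start: pos=(0,0), heading=0, pen down
RT 90: heading 0 -> 270
BK 15: (0,0) -> (0,15) [heading=270, draw]
LT 45: heading 270 -> 315
Final: pos=(0,15), heading=315, 1 segment(s) drawn
Segments drawn: 1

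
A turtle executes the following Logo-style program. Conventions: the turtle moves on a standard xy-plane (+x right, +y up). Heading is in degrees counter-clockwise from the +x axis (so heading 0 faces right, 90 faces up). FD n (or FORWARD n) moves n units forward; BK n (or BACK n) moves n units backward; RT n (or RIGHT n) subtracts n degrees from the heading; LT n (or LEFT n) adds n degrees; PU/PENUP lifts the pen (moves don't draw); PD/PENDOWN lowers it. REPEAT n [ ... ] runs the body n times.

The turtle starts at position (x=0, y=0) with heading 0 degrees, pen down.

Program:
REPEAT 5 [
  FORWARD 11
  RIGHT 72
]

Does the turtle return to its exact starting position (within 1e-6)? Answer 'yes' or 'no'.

Answer: yes

Derivation:
Executing turtle program step by step:
Start: pos=(0,0), heading=0, pen down
REPEAT 5 [
  -- iteration 1/5 --
  FD 11: (0,0) -> (11,0) [heading=0, draw]
  RT 72: heading 0 -> 288
  -- iteration 2/5 --
  FD 11: (11,0) -> (14.399,-10.462) [heading=288, draw]
  RT 72: heading 288 -> 216
  -- iteration 3/5 --
  FD 11: (14.399,-10.462) -> (5.5,-16.927) [heading=216, draw]
  RT 72: heading 216 -> 144
  -- iteration 4/5 --
  FD 11: (5.5,-16.927) -> (-3.399,-10.462) [heading=144, draw]
  RT 72: heading 144 -> 72
  -- iteration 5/5 --
  FD 11: (-3.399,-10.462) -> (0,0) [heading=72, draw]
  RT 72: heading 72 -> 0
]
Final: pos=(0,0), heading=0, 5 segment(s) drawn

Start position: (0, 0)
Final position: (0, 0)
Distance = 0; < 1e-6 -> CLOSED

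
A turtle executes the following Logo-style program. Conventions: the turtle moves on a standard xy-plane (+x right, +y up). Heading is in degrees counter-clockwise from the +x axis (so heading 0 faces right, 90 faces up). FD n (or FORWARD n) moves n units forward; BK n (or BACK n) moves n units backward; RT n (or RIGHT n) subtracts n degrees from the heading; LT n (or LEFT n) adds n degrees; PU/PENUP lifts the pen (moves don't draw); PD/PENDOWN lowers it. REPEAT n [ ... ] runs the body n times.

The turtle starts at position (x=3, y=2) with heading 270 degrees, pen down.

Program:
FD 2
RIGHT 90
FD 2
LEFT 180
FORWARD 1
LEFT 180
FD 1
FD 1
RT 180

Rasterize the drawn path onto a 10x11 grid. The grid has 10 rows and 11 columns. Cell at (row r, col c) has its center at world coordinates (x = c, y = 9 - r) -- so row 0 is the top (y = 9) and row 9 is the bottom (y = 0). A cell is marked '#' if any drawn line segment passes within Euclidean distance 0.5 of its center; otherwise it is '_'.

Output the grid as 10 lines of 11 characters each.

Answer: ___________
___________
___________
___________
___________
___________
___________
___#_______
___#_______
####_______

Derivation:
Segment 0: (3,2) -> (3,0)
Segment 1: (3,0) -> (1,0)
Segment 2: (1,0) -> (2,0)
Segment 3: (2,0) -> (1,0)
Segment 4: (1,0) -> (-0,0)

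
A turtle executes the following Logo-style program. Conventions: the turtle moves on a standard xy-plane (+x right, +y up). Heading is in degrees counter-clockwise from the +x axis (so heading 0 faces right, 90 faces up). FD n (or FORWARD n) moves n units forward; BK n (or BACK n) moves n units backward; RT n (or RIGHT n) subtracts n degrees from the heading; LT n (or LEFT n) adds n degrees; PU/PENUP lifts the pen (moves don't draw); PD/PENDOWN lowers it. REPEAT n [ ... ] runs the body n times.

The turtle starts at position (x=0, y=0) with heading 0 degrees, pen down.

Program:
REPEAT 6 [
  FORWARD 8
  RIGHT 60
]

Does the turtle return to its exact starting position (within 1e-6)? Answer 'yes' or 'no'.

Executing turtle program step by step:
Start: pos=(0,0), heading=0, pen down
REPEAT 6 [
  -- iteration 1/6 --
  FD 8: (0,0) -> (8,0) [heading=0, draw]
  RT 60: heading 0 -> 300
  -- iteration 2/6 --
  FD 8: (8,0) -> (12,-6.928) [heading=300, draw]
  RT 60: heading 300 -> 240
  -- iteration 3/6 --
  FD 8: (12,-6.928) -> (8,-13.856) [heading=240, draw]
  RT 60: heading 240 -> 180
  -- iteration 4/6 --
  FD 8: (8,-13.856) -> (0,-13.856) [heading=180, draw]
  RT 60: heading 180 -> 120
  -- iteration 5/6 --
  FD 8: (0,-13.856) -> (-4,-6.928) [heading=120, draw]
  RT 60: heading 120 -> 60
  -- iteration 6/6 --
  FD 8: (-4,-6.928) -> (0,0) [heading=60, draw]
  RT 60: heading 60 -> 0
]
Final: pos=(0,0), heading=0, 6 segment(s) drawn

Start position: (0, 0)
Final position: (0, 0)
Distance = 0; < 1e-6 -> CLOSED

Answer: yes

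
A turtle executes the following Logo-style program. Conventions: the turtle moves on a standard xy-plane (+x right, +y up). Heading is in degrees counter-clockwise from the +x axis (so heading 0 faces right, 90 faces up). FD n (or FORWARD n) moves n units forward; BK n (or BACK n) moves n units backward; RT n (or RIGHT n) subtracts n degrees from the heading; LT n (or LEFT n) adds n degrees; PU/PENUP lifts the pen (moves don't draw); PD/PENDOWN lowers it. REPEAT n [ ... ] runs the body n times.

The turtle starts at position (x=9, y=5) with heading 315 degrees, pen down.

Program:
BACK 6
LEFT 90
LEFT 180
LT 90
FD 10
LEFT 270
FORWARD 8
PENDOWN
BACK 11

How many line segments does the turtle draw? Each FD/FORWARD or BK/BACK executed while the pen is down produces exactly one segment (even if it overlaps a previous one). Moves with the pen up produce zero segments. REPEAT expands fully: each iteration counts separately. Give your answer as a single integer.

Answer: 4

Derivation:
Executing turtle program step by step:
Start: pos=(9,5), heading=315, pen down
BK 6: (9,5) -> (4.757,9.243) [heading=315, draw]
LT 90: heading 315 -> 45
LT 180: heading 45 -> 225
LT 90: heading 225 -> 315
FD 10: (4.757,9.243) -> (11.828,2.172) [heading=315, draw]
LT 270: heading 315 -> 225
FD 8: (11.828,2.172) -> (6.172,-3.485) [heading=225, draw]
PD: pen down
BK 11: (6.172,-3.485) -> (13.95,4.293) [heading=225, draw]
Final: pos=(13.95,4.293), heading=225, 4 segment(s) drawn
Segments drawn: 4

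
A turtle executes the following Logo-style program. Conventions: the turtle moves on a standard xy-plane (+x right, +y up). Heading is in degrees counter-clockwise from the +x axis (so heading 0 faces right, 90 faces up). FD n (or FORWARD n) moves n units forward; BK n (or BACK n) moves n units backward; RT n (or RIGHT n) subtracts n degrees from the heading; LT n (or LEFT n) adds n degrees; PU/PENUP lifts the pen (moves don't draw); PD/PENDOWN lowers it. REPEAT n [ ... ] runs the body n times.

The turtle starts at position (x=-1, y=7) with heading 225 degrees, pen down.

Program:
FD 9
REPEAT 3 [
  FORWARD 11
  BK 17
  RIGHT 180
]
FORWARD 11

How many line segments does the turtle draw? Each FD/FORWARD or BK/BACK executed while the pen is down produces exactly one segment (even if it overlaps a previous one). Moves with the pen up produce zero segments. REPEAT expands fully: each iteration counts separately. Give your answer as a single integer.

Executing turtle program step by step:
Start: pos=(-1,7), heading=225, pen down
FD 9: (-1,7) -> (-7.364,0.636) [heading=225, draw]
REPEAT 3 [
  -- iteration 1/3 --
  FD 11: (-7.364,0.636) -> (-15.142,-7.142) [heading=225, draw]
  BK 17: (-15.142,-7.142) -> (-3.121,4.879) [heading=225, draw]
  RT 180: heading 225 -> 45
  -- iteration 2/3 --
  FD 11: (-3.121,4.879) -> (4.657,12.657) [heading=45, draw]
  BK 17: (4.657,12.657) -> (-7.364,0.636) [heading=45, draw]
  RT 180: heading 45 -> 225
  -- iteration 3/3 --
  FD 11: (-7.364,0.636) -> (-15.142,-7.142) [heading=225, draw]
  BK 17: (-15.142,-7.142) -> (-3.121,4.879) [heading=225, draw]
  RT 180: heading 225 -> 45
]
FD 11: (-3.121,4.879) -> (4.657,12.657) [heading=45, draw]
Final: pos=(4.657,12.657), heading=45, 8 segment(s) drawn
Segments drawn: 8

Answer: 8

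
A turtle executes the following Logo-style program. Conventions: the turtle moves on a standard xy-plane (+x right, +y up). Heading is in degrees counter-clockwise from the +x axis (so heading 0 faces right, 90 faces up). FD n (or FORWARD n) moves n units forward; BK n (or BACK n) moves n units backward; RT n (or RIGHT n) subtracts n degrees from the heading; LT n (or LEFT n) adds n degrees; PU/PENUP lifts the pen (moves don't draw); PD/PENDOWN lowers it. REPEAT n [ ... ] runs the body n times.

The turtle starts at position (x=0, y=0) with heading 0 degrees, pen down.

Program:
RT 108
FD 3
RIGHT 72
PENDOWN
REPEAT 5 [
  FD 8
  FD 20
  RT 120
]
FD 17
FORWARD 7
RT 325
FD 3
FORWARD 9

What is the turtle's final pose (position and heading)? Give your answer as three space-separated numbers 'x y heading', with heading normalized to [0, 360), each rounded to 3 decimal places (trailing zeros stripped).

Executing turtle program step by step:
Start: pos=(0,0), heading=0, pen down
RT 108: heading 0 -> 252
FD 3: (0,0) -> (-0.927,-2.853) [heading=252, draw]
RT 72: heading 252 -> 180
PD: pen down
REPEAT 5 [
  -- iteration 1/5 --
  FD 8: (-0.927,-2.853) -> (-8.927,-2.853) [heading=180, draw]
  FD 20: (-8.927,-2.853) -> (-28.927,-2.853) [heading=180, draw]
  RT 120: heading 180 -> 60
  -- iteration 2/5 --
  FD 8: (-28.927,-2.853) -> (-24.927,4.075) [heading=60, draw]
  FD 20: (-24.927,4.075) -> (-14.927,21.396) [heading=60, draw]
  RT 120: heading 60 -> 300
  -- iteration 3/5 --
  FD 8: (-14.927,21.396) -> (-10.927,14.467) [heading=300, draw]
  FD 20: (-10.927,14.467) -> (-0.927,-2.853) [heading=300, draw]
  RT 120: heading 300 -> 180
  -- iteration 4/5 --
  FD 8: (-0.927,-2.853) -> (-8.927,-2.853) [heading=180, draw]
  FD 20: (-8.927,-2.853) -> (-28.927,-2.853) [heading=180, draw]
  RT 120: heading 180 -> 60
  -- iteration 5/5 --
  FD 8: (-28.927,-2.853) -> (-24.927,4.075) [heading=60, draw]
  FD 20: (-24.927,4.075) -> (-14.927,21.396) [heading=60, draw]
  RT 120: heading 60 -> 300
]
FD 17: (-14.927,21.396) -> (-6.427,6.673) [heading=300, draw]
FD 7: (-6.427,6.673) -> (-2.927,0.611) [heading=300, draw]
RT 325: heading 300 -> 335
FD 3: (-2.927,0.611) -> (-0.208,-0.657) [heading=335, draw]
FD 9: (-0.208,-0.657) -> (7.949,-4.46) [heading=335, draw]
Final: pos=(7.949,-4.46), heading=335, 15 segment(s) drawn

Answer: 7.949 -4.46 335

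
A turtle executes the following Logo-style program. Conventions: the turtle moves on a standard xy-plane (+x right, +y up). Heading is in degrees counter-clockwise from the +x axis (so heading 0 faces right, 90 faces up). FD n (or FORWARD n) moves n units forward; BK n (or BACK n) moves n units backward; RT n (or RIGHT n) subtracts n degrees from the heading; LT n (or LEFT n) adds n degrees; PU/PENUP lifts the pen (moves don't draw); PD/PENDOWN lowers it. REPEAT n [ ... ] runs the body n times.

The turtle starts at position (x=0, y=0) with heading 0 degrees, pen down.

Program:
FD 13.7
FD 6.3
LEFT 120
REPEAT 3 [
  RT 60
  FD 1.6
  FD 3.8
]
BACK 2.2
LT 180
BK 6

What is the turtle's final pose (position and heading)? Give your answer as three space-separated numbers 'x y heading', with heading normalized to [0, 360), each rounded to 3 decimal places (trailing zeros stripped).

Answer: 32.7 -3.291 120

Derivation:
Executing turtle program step by step:
Start: pos=(0,0), heading=0, pen down
FD 13.7: (0,0) -> (13.7,0) [heading=0, draw]
FD 6.3: (13.7,0) -> (20,0) [heading=0, draw]
LT 120: heading 0 -> 120
REPEAT 3 [
  -- iteration 1/3 --
  RT 60: heading 120 -> 60
  FD 1.6: (20,0) -> (20.8,1.386) [heading=60, draw]
  FD 3.8: (20.8,1.386) -> (22.7,4.677) [heading=60, draw]
  -- iteration 2/3 --
  RT 60: heading 60 -> 0
  FD 1.6: (22.7,4.677) -> (24.3,4.677) [heading=0, draw]
  FD 3.8: (24.3,4.677) -> (28.1,4.677) [heading=0, draw]
  -- iteration 3/3 --
  RT 60: heading 0 -> 300
  FD 1.6: (28.1,4.677) -> (28.9,3.291) [heading=300, draw]
  FD 3.8: (28.9,3.291) -> (30.8,0) [heading=300, draw]
]
BK 2.2: (30.8,0) -> (29.7,1.905) [heading=300, draw]
LT 180: heading 300 -> 120
BK 6: (29.7,1.905) -> (32.7,-3.291) [heading=120, draw]
Final: pos=(32.7,-3.291), heading=120, 10 segment(s) drawn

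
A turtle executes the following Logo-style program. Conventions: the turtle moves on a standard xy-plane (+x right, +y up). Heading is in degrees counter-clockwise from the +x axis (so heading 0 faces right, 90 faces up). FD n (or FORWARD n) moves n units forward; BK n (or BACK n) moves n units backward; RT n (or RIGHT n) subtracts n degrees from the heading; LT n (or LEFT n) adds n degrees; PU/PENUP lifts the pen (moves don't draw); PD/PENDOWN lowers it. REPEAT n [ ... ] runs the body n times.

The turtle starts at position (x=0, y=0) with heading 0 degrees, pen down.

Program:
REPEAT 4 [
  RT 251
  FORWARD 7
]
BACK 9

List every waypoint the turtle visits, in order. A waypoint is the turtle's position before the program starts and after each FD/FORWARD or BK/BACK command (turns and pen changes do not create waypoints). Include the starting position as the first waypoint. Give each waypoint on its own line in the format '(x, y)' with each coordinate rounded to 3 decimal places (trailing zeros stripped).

Executing turtle program step by step:
Start: pos=(0,0), heading=0, pen down
REPEAT 4 [
  -- iteration 1/4 --
  RT 251: heading 0 -> 109
  FD 7: (0,0) -> (-2.279,6.619) [heading=109, draw]
  -- iteration 2/4 --
  RT 251: heading 109 -> 218
  FD 7: (-2.279,6.619) -> (-7.795,2.309) [heading=218, draw]
  -- iteration 3/4 --
  RT 251: heading 218 -> 327
  FD 7: (-7.795,2.309) -> (-1.924,-1.503) [heading=327, draw]
  -- iteration 4/4 --
  RT 251: heading 327 -> 76
  FD 7: (-1.924,-1.503) -> (-0.231,5.289) [heading=76, draw]
]
BK 9: (-0.231,5.289) -> (-2.408,-3.444) [heading=76, draw]
Final: pos=(-2.408,-3.444), heading=76, 5 segment(s) drawn
Waypoints (6 total):
(0, 0)
(-2.279, 6.619)
(-7.795, 2.309)
(-1.924, -1.503)
(-0.231, 5.289)
(-2.408, -3.444)

Answer: (0, 0)
(-2.279, 6.619)
(-7.795, 2.309)
(-1.924, -1.503)
(-0.231, 5.289)
(-2.408, -3.444)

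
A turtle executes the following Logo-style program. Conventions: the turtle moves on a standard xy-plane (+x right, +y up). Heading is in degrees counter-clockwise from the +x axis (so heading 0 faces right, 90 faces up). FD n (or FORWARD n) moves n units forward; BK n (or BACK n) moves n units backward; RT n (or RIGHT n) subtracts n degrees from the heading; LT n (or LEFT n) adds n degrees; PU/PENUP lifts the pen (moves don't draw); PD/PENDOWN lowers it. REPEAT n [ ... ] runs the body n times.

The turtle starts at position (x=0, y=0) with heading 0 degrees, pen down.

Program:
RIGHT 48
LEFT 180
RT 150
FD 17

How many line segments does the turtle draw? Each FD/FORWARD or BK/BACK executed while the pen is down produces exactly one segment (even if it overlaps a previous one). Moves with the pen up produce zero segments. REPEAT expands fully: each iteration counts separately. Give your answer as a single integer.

Executing turtle program step by step:
Start: pos=(0,0), heading=0, pen down
RT 48: heading 0 -> 312
LT 180: heading 312 -> 132
RT 150: heading 132 -> 342
FD 17: (0,0) -> (16.168,-5.253) [heading=342, draw]
Final: pos=(16.168,-5.253), heading=342, 1 segment(s) drawn
Segments drawn: 1

Answer: 1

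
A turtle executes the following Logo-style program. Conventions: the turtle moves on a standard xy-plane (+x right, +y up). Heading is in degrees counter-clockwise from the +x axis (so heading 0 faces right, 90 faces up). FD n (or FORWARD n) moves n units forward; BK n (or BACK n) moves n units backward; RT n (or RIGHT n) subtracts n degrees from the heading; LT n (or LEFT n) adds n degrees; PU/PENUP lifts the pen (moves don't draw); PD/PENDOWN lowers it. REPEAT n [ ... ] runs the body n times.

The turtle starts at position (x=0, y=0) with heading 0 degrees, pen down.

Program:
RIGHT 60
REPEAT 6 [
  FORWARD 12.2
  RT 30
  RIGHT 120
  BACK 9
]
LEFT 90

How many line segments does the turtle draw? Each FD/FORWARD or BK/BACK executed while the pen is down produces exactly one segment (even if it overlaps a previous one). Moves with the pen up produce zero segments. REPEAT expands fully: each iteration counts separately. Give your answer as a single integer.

Executing turtle program step by step:
Start: pos=(0,0), heading=0, pen down
RT 60: heading 0 -> 300
REPEAT 6 [
  -- iteration 1/6 --
  FD 12.2: (0,0) -> (6.1,-10.566) [heading=300, draw]
  RT 30: heading 300 -> 270
  RT 120: heading 270 -> 150
  BK 9: (6.1,-10.566) -> (13.894,-15.066) [heading=150, draw]
  -- iteration 2/6 --
  FD 12.2: (13.894,-15.066) -> (3.329,-8.966) [heading=150, draw]
  RT 30: heading 150 -> 120
  RT 120: heading 120 -> 0
  BK 9: (3.329,-8.966) -> (-5.671,-8.966) [heading=0, draw]
  -- iteration 3/6 --
  FD 12.2: (-5.671,-8.966) -> (6.529,-8.966) [heading=0, draw]
  RT 30: heading 0 -> 330
  RT 120: heading 330 -> 210
  BK 9: (6.529,-8.966) -> (14.323,-4.466) [heading=210, draw]
  -- iteration 4/6 --
  FD 12.2: (14.323,-4.466) -> (3.757,-10.566) [heading=210, draw]
  RT 30: heading 210 -> 180
  RT 120: heading 180 -> 60
  BK 9: (3.757,-10.566) -> (-0.743,-18.36) [heading=60, draw]
  -- iteration 5/6 --
  FD 12.2: (-0.743,-18.36) -> (5.357,-7.794) [heading=60, draw]
  RT 30: heading 60 -> 30
  RT 120: heading 30 -> 270
  BK 9: (5.357,-7.794) -> (5.357,1.206) [heading=270, draw]
  -- iteration 6/6 --
  FD 12.2: (5.357,1.206) -> (5.357,-10.994) [heading=270, draw]
  RT 30: heading 270 -> 240
  RT 120: heading 240 -> 120
  BK 9: (5.357,-10.994) -> (9.857,-18.788) [heading=120, draw]
]
LT 90: heading 120 -> 210
Final: pos=(9.857,-18.788), heading=210, 12 segment(s) drawn
Segments drawn: 12

Answer: 12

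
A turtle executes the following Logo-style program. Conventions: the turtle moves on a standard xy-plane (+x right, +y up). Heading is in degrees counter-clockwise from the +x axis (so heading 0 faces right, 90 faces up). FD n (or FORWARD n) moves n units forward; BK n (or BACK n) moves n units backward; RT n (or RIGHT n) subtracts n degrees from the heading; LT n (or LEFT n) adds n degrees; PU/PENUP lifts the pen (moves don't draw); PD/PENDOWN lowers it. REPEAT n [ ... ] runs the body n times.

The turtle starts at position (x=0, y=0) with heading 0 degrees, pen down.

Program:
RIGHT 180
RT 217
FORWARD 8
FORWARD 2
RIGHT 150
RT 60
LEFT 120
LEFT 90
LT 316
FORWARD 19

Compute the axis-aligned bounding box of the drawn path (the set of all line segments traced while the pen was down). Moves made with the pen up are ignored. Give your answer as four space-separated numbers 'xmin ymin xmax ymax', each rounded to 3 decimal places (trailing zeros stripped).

Answer: 0 -24.784 10.959 0

Derivation:
Executing turtle program step by step:
Start: pos=(0,0), heading=0, pen down
RT 180: heading 0 -> 180
RT 217: heading 180 -> 323
FD 8: (0,0) -> (6.389,-4.815) [heading=323, draw]
FD 2: (6.389,-4.815) -> (7.986,-6.018) [heading=323, draw]
RT 150: heading 323 -> 173
RT 60: heading 173 -> 113
LT 120: heading 113 -> 233
LT 90: heading 233 -> 323
LT 316: heading 323 -> 279
FD 19: (7.986,-6.018) -> (10.959,-24.784) [heading=279, draw]
Final: pos=(10.959,-24.784), heading=279, 3 segment(s) drawn

Segment endpoints: x in {0, 6.389, 7.986, 10.959}, y in {-24.784, -6.018, -4.815, 0}
xmin=0, ymin=-24.784, xmax=10.959, ymax=0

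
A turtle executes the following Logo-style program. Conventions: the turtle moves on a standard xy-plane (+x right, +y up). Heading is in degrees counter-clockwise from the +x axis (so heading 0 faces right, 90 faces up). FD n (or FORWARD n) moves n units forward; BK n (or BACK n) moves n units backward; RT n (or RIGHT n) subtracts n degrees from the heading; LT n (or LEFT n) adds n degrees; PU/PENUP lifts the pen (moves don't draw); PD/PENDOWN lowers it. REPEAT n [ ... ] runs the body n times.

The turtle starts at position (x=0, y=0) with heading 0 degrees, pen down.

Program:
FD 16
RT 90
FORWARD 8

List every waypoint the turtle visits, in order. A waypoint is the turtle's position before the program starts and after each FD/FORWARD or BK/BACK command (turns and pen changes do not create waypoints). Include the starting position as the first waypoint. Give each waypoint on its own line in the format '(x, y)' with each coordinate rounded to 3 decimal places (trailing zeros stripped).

Answer: (0, 0)
(16, 0)
(16, -8)

Derivation:
Executing turtle program step by step:
Start: pos=(0,0), heading=0, pen down
FD 16: (0,0) -> (16,0) [heading=0, draw]
RT 90: heading 0 -> 270
FD 8: (16,0) -> (16,-8) [heading=270, draw]
Final: pos=(16,-8), heading=270, 2 segment(s) drawn
Waypoints (3 total):
(0, 0)
(16, 0)
(16, -8)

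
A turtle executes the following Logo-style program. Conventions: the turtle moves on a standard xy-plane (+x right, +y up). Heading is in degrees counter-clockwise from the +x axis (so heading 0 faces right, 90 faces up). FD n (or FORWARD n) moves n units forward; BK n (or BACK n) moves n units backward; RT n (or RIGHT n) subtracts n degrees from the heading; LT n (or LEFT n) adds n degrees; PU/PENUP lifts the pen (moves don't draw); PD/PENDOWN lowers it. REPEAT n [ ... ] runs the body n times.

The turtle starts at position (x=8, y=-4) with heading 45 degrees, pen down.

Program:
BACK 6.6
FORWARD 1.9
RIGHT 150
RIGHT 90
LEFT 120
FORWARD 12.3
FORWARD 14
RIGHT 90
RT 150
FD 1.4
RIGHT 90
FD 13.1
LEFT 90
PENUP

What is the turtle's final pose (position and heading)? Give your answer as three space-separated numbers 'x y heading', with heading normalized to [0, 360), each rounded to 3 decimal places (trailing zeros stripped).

Executing turtle program step by step:
Start: pos=(8,-4), heading=45, pen down
BK 6.6: (8,-4) -> (3.333,-8.667) [heading=45, draw]
FD 1.9: (3.333,-8.667) -> (4.677,-7.323) [heading=45, draw]
RT 150: heading 45 -> 255
RT 90: heading 255 -> 165
LT 120: heading 165 -> 285
FD 12.3: (4.677,-7.323) -> (7.86,-19.204) [heading=285, draw]
FD 14: (7.86,-19.204) -> (11.484,-32.727) [heading=285, draw]
RT 90: heading 285 -> 195
RT 150: heading 195 -> 45
FD 1.4: (11.484,-32.727) -> (12.473,-31.737) [heading=45, draw]
RT 90: heading 45 -> 315
FD 13.1: (12.473,-31.737) -> (21.737,-41) [heading=315, draw]
LT 90: heading 315 -> 45
PU: pen up
Final: pos=(21.737,-41), heading=45, 6 segment(s) drawn

Answer: 21.737 -41 45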